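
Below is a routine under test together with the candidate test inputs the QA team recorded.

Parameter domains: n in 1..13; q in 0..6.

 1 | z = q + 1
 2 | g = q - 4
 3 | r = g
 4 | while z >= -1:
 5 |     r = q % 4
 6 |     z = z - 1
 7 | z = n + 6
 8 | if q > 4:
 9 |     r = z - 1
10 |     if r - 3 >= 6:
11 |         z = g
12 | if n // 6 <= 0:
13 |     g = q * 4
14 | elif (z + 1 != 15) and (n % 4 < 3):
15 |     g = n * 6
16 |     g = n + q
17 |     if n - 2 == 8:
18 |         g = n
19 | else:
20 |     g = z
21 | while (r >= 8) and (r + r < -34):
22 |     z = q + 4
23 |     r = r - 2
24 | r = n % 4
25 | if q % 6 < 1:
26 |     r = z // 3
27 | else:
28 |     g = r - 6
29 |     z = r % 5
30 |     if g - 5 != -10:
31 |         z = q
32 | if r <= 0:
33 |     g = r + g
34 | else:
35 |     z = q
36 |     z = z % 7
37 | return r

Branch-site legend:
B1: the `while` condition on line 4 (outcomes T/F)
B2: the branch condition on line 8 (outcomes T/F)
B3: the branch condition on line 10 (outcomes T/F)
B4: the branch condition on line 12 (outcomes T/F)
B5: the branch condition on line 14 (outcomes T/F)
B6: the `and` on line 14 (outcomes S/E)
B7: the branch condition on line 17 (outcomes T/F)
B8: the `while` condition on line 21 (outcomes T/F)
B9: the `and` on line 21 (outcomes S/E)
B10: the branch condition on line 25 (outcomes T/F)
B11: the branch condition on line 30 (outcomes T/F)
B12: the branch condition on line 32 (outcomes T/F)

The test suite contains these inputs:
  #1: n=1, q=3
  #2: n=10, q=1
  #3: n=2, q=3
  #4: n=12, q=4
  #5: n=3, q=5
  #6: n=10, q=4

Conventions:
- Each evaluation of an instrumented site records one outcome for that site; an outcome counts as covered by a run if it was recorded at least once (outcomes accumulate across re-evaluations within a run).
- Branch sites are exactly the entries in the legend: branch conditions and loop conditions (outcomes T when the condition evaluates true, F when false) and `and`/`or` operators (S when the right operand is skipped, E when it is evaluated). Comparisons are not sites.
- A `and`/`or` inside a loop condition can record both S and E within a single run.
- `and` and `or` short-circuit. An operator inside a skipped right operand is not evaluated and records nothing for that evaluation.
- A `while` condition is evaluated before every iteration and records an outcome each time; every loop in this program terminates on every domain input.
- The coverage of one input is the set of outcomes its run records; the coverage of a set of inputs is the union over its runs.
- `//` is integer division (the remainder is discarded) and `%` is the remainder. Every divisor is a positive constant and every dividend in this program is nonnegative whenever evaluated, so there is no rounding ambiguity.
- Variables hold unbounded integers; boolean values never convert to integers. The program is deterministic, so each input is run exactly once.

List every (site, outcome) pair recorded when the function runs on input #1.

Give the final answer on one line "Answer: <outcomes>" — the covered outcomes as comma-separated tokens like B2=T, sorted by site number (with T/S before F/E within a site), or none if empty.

Event log for input #1 (n=1, q=3):
  B1->T, B1->T, B1->T, B1->T, B1->T, B1->T, B1->F, B2->F, B4->T, B9->S
  B8->F, B10->F, B11->F, B12->F
collecting distinct outcomes: B1=T, B1=F, B2=F, B4=T, B8=F, B9=S, B10=F, B11=F, B12=F

Answer: B1=T, B1=F, B2=F, B4=T, B8=F, B9=S, B10=F, B11=F, B12=F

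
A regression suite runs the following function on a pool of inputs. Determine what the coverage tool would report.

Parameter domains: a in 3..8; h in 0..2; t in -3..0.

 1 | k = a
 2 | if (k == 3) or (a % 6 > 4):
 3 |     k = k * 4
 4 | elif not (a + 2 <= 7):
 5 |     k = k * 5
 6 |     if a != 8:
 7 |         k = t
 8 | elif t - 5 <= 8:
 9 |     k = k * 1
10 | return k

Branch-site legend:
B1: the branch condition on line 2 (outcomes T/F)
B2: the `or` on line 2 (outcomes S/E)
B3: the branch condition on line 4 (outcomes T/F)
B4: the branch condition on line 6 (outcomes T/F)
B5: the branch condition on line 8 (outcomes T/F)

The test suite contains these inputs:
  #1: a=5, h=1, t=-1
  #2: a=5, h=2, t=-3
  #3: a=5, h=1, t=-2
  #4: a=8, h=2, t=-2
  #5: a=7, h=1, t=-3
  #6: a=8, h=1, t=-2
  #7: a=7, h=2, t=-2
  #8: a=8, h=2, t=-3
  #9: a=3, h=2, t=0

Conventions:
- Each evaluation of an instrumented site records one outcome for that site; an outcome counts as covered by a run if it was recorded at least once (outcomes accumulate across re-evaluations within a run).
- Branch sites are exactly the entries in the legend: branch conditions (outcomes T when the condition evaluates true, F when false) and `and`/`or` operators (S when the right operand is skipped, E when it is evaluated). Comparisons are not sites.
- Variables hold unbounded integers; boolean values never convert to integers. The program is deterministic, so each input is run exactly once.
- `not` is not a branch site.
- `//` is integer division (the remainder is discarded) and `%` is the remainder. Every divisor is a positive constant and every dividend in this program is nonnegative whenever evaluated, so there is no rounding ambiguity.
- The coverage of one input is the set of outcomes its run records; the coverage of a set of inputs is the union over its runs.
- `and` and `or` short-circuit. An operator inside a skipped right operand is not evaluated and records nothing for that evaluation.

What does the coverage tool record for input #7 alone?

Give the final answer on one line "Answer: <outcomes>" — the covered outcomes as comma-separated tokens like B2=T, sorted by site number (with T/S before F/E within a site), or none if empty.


Tracing the run of input #7 (a=7, h=2, t=-2):
  B2->E, B1->F, B3->T, B4->T
collecting distinct outcomes: B1=F, B2=E, B3=T, B4=T
Answer: B1=F, B2=E, B3=T, B4=T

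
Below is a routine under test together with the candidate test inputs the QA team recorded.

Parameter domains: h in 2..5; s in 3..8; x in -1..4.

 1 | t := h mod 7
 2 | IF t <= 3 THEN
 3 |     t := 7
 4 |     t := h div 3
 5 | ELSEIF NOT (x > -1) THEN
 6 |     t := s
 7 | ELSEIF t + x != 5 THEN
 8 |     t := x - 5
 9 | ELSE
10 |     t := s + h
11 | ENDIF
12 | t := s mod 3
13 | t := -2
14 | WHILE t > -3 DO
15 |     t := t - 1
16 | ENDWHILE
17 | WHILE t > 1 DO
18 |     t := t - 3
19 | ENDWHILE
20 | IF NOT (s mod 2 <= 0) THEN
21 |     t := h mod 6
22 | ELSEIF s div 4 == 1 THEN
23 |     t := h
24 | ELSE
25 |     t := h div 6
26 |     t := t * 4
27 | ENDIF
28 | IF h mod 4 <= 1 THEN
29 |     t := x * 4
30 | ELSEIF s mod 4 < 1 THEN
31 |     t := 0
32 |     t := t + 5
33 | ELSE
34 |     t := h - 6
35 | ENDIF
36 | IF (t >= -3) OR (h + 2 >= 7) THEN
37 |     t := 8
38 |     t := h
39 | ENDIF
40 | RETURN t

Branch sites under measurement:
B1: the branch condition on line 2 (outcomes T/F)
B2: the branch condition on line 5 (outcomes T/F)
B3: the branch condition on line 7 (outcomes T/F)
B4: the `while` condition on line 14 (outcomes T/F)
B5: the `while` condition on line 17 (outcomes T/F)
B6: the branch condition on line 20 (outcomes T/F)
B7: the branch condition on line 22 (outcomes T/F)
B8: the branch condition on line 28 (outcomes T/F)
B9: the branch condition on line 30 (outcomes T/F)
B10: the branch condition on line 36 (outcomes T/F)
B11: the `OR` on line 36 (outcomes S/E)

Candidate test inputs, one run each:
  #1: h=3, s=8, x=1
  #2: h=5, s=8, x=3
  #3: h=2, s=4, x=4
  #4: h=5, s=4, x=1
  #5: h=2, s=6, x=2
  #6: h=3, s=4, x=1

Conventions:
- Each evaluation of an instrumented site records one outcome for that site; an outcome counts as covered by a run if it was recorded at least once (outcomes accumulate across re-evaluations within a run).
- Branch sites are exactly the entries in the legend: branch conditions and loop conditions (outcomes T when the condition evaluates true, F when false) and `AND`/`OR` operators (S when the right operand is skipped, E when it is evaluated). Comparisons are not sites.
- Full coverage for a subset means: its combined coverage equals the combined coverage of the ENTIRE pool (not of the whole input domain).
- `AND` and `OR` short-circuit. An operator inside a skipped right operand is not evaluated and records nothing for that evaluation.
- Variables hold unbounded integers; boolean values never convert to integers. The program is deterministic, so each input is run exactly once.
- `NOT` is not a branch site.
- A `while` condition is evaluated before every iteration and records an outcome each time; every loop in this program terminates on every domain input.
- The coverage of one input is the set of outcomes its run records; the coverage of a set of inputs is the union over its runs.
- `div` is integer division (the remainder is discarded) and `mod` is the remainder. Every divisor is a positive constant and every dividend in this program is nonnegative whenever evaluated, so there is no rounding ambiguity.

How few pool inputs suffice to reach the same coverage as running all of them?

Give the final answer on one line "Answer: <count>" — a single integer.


#1 (h=3, s=8, x=1) -> covered: B1=T, B4=T, B4=F, B5=F, B6=F, B7=F, B8=F, B9=T, B10=T, B11=S
#2 (h=5, s=8, x=3) -> covered: B1=F, B2=F, B3=T, B4=T, B4=F, B5=F, B6=F, B7=F, B8=T, B10=T, B11=S
#3 (h=2, s=4, x=4) -> covered: B1=T, B4=T, B4=F, B5=F, B6=F, B7=T, B8=F, B9=T, B10=T, B11=S
#4 (h=5, s=4, x=1) -> covered: B1=F, B2=F, B3=T, B4=T, B4=F, B5=F, B6=F, B7=T, B8=T, B10=T, B11=S
#5 (h=2, s=6, x=2) -> covered: B1=T, B4=T, B4=F, B5=F, B6=F, B7=T, B8=F, B9=F, B10=F, B11=E
#6 (h=3, s=4, x=1) -> covered: B1=T, B4=T, B4=F, B5=F, B6=F, B7=T, B8=F, B9=T, B10=T, B11=S
the full pool covers 18 outcomes: B1=T, B1=F, B2=F, B3=T, B4=T, B4=F, B5=F, B6=F, B7=T, B7=F, B8=T, B8=F, B9=T, B9=F, B10=T, B10=F, B11=S, B11=E
size 1 is not enough: best union over all size-1 subsets is 11/18
size 2 is not enough: best union over all size-2 subsets is 17/18
at size 3, {1, 2, 5} reaches all 18 outcomes; every lexicographically earlier size-3 subset fails
Answer: 3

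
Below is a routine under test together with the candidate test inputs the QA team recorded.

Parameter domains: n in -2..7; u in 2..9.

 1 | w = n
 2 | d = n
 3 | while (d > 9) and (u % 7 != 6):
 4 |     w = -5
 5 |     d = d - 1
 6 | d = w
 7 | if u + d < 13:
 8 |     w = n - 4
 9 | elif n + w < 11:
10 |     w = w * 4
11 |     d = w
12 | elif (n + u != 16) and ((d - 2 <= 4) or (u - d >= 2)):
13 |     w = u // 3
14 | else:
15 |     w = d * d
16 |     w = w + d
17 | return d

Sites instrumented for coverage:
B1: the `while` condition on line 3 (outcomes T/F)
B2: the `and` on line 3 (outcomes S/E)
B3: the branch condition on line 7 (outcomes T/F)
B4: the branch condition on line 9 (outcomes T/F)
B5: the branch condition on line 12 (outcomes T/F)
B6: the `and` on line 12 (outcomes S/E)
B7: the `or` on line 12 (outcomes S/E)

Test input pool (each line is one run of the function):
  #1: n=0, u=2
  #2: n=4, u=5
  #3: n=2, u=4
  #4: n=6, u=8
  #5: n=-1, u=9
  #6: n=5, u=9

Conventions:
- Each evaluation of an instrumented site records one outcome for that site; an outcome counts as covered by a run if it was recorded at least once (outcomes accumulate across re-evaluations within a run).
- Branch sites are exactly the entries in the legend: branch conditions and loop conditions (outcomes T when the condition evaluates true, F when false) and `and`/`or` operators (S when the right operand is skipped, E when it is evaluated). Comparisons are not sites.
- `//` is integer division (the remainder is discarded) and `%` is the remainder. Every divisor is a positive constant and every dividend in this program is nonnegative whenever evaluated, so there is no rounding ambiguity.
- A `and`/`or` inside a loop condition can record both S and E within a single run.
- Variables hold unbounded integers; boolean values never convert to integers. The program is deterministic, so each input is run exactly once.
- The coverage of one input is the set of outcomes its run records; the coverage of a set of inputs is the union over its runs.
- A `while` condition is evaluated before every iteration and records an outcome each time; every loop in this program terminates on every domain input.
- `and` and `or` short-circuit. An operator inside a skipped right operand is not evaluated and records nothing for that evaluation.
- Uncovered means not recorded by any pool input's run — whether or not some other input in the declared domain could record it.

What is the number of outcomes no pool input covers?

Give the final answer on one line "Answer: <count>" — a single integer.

input #1 (n=0, u=2): events B2->S, B1->F, B3->T; covers B1=F, B2=S, B3=T
input #2 (n=4, u=5): events B2->S, B1->F, B3->T; covers B1=F, B2=S, B3=T
input #3 (n=2, u=4): events B2->S, B1->F, B3->T; covers B1=F, B2=S, B3=T
input #4 (n=6, u=8): events B2->S, B1->F, B3->F, B4->F, B6->E, B7->S, B5->T; covers B1=F, B2=S, B3=F, B4=F, B5=T, B6=E, B7=S
input #5 (n=-1, u=9): events B2->S, B1->F, B3->T; covers B1=F, B2=S, B3=T
input #6 (n=5, u=9): events B2->S, B1->F, B3->F, B4->T; covers B1=F, B2=S, B3=F, B4=T
union over the pool: B1=F, B2=S, B3=T, B3=F, B4=T, B4=F, B5=T, B6=E, B7=S
uncovered (5 of 14): B1=T, B2=E, B5=F, B6=S, B7=E

Answer: 5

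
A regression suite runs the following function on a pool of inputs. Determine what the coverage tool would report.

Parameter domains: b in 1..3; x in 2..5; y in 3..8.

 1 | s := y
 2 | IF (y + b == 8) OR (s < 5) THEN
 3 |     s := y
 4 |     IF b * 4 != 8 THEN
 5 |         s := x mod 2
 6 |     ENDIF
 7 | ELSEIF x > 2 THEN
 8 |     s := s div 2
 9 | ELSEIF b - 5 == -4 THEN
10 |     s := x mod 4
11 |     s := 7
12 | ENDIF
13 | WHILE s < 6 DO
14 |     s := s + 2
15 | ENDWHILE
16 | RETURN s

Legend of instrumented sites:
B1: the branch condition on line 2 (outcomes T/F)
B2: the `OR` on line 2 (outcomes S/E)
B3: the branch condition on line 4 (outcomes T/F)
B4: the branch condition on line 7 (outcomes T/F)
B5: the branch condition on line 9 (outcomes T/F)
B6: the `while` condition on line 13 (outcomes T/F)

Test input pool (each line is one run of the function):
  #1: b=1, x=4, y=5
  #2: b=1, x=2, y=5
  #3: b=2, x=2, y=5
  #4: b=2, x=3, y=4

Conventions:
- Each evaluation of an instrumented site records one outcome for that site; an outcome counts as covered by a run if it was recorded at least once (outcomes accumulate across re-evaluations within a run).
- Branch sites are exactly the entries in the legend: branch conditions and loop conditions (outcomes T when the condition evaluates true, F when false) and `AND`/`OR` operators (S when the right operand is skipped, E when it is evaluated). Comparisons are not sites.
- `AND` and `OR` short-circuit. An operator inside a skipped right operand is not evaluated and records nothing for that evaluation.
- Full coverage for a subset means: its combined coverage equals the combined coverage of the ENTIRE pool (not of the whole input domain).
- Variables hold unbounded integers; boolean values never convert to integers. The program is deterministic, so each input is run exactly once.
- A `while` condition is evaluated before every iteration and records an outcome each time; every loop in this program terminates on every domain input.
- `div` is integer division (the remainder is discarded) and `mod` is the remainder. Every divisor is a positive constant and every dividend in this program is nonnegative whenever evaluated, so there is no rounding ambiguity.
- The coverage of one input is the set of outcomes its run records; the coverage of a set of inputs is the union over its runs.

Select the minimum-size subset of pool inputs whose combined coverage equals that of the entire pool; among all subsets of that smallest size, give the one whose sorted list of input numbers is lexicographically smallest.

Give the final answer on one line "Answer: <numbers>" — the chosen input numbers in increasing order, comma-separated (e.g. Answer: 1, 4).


test 1 (b=1, x=4, y=5) fires B2->E, B1->F, B4->T, B6->T, B6->T, B6->F; hits B1=F, B2=E, B4=T, B6=T, B6=F
test 2 (b=1, x=2, y=5) fires B2->E, B1->F, B4->F, B5->T, B6->F; hits B1=F, B2=E, B4=F, B5=T, B6=F
test 3 (b=2, x=2, y=5) fires B2->E, B1->F, B4->F, B5->F, B6->T, B6->F; hits B1=F, B2=E, B4=F, B5=F, B6=T, B6=F
test 4 (b=2, x=3, y=4) fires B2->E, B1->T, B3->F, B6->T, B6->F; hits B1=T, B2=E, B3=F, B6=T, B6=F
together the pool reaches 10 outcomes: B1=T, B1=F, B2=E, B3=F, B4=T, B4=F, B5=T, B5=F, B6=T, B6=F
every size-1 subset falls short of the 10 outcomes (best: 6/10)
every size-2 subset falls short of the 10 outcomes (best: 8/10)
every size-3 subset falls short of the 10 outcomes (best: 9/10)
the canonical winner is {1, 2, 3, 4}: size 4, full 10-outcome coverage, earliest index list among size-4 covers
Answer: 1, 2, 3, 4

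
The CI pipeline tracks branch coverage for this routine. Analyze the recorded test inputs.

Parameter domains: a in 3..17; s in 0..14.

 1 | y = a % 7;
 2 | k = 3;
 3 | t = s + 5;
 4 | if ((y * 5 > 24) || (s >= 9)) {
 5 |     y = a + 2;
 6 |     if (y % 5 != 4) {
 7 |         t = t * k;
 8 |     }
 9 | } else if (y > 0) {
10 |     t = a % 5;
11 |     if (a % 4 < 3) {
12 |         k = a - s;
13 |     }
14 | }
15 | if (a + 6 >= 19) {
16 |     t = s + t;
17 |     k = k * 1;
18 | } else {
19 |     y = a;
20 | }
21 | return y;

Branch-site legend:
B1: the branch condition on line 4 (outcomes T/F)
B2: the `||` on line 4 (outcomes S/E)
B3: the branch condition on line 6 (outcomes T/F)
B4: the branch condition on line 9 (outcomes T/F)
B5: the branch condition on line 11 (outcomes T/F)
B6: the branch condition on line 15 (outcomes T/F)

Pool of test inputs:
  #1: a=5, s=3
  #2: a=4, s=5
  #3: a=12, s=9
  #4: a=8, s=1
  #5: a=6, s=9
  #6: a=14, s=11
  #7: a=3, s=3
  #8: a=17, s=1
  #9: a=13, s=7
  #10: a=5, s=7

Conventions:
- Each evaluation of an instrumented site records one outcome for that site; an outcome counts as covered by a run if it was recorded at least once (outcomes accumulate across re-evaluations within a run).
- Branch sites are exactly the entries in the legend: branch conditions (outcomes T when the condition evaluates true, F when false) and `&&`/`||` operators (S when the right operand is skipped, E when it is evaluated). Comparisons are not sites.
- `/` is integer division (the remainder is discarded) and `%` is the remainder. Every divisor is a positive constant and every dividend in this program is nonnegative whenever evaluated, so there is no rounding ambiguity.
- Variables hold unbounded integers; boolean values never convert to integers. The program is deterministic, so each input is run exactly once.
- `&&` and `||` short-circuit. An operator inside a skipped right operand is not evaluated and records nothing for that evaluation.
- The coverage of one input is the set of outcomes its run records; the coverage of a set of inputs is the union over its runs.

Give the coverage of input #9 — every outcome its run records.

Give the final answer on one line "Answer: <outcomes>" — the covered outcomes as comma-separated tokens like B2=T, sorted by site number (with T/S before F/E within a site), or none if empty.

Event log for input #9 (a=13, s=7):
  B2->S, B1->T, B3->T, B6->T
distinct outcomes covered: B1=T, B2=S, B3=T, B6=T

Answer: B1=T, B2=S, B3=T, B6=T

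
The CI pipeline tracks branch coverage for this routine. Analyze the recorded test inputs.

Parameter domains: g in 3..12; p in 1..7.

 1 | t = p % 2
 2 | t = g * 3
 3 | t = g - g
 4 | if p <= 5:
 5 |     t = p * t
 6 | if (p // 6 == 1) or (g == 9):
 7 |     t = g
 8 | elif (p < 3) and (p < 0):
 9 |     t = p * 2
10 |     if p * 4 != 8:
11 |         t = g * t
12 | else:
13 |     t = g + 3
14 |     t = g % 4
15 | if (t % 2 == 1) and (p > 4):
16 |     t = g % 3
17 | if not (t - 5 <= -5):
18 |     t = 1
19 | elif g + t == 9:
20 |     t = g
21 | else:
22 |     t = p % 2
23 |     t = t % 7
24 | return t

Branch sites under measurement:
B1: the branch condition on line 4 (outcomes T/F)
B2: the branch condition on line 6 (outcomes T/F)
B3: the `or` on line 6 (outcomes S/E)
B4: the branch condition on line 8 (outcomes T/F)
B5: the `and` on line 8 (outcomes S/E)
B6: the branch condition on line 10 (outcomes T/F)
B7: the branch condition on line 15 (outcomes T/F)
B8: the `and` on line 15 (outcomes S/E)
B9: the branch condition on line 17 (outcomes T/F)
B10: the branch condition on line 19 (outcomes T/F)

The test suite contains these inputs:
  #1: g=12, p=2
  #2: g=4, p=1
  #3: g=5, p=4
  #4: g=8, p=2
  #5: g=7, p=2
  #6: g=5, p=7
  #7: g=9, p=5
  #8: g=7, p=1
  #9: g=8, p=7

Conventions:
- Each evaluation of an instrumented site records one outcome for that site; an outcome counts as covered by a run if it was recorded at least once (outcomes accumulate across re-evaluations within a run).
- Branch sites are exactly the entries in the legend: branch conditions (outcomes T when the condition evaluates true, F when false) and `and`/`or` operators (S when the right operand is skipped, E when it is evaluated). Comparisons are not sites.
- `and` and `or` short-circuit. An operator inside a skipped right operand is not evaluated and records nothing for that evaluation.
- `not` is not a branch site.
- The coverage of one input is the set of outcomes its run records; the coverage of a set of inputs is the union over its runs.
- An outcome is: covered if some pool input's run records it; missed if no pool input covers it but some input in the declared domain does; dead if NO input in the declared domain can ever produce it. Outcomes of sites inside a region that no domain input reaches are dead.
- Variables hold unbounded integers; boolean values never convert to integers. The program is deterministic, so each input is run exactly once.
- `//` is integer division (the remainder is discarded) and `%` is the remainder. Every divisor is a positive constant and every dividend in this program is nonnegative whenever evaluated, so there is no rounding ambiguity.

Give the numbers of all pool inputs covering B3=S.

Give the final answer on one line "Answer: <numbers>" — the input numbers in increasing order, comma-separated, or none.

input #1 (g=12, p=2): does not record B3=S
input #2 (g=4, p=1): does not record B3=S
input #3 (g=5, p=4): does not record B3=S
input #4 (g=8, p=2): does not record B3=S
input #5 (g=7, p=2): does not record B3=S
input #6 (g=5, p=7): records B3=S
input #7 (g=9, p=5): does not record B3=S
input #8 (g=7, p=1): does not record B3=S
input #9 (g=8, p=7): records B3=S

Answer: 6, 9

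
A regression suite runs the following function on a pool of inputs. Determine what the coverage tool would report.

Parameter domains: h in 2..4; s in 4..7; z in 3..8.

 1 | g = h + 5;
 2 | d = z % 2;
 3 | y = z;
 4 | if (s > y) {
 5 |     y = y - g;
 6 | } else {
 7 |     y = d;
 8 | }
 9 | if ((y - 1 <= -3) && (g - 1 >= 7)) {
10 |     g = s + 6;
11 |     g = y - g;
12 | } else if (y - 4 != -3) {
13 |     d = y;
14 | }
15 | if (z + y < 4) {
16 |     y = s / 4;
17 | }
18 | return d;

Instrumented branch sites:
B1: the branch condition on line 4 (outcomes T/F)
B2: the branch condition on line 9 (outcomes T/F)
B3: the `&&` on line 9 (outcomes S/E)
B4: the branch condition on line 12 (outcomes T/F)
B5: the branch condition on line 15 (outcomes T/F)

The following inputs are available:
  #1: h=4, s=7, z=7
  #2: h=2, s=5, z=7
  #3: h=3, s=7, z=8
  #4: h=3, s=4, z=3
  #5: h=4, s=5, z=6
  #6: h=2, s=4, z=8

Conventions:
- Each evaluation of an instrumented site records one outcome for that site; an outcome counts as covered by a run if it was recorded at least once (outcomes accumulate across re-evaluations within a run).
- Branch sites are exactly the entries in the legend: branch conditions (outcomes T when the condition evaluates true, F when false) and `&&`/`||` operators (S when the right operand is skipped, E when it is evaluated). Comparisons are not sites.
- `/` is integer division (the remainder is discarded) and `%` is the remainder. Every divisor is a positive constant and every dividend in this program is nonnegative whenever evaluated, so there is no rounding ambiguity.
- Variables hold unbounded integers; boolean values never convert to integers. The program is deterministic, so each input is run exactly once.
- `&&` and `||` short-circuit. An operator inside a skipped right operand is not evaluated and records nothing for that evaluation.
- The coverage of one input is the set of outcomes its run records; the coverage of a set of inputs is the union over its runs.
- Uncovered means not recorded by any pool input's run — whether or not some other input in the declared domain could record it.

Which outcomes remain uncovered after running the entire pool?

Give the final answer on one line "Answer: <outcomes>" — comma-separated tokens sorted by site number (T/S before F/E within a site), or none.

test 1 (h=4, s=7, z=7) fires B1->F, B3->S, B2->F, B4->F, B5->F; hits B1=F, B2=F, B3=S, B4=F, B5=F
test 2 (h=2, s=5, z=7) fires B1->F, B3->S, B2->F, B4->F, B5->F; hits B1=F, B2=F, B3=S, B4=F, B5=F
test 3 (h=3, s=7, z=8) fires B1->F, B3->S, B2->F, B4->T, B5->F; hits B1=F, B2=F, B3=S, B4=T, B5=F
test 4 (h=3, s=4, z=3) fires B1->T, B3->E, B2->T, B5->T; hits B1=T, B2=T, B3=E, B5=T
test 5 (h=4, s=5, z=6) fires B1->F, B3->S, B2->F, B4->T, B5->F; hits B1=F, B2=F, B3=S, B4=T, B5=F
test 6 (h=2, s=4, z=8) fires B1->F, B3->S, B2->F, B4->T, B5->F; hits B1=F, B2=F, B3=S, B4=T, B5=F
union over the pool: B1=T, B1=F, B2=T, B2=F, B3=S, B3=E, B4=T, B4=F, B5=T, B5=F
uncovered (0 of 10): none

Answer: none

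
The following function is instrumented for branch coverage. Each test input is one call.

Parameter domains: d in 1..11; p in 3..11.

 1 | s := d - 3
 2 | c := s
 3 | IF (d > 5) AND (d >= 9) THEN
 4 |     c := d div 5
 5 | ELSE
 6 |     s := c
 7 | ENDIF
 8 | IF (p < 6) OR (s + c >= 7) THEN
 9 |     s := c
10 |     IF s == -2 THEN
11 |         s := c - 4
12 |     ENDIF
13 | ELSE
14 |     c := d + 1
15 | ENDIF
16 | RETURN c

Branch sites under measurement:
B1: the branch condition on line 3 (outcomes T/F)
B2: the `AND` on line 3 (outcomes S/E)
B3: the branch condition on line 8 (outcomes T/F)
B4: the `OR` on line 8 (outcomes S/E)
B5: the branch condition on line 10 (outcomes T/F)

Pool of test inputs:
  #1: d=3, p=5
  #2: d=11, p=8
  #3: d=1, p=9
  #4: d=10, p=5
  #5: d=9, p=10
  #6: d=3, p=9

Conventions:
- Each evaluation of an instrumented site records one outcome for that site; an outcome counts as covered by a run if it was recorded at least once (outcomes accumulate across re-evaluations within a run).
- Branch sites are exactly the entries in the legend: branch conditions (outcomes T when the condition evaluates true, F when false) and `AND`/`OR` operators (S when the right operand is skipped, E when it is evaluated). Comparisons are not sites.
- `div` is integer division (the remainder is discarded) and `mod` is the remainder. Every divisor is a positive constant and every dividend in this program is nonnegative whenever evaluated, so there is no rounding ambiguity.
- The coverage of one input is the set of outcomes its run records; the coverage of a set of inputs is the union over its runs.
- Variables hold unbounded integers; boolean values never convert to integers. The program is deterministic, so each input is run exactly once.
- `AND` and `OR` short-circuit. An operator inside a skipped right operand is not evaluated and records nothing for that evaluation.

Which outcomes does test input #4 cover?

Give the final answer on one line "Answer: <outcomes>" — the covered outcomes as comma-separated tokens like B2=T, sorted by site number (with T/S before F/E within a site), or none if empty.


Tracing the run of input #4 (d=10, p=5):
  B2->E, B1->T, B4->S, B3->T, B5->F
as a set, this run covers: B1=T, B2=E, B3=T, B4=S, B5=F
Answer: B1=T, B2=E, B3=T, B4=S, B5=F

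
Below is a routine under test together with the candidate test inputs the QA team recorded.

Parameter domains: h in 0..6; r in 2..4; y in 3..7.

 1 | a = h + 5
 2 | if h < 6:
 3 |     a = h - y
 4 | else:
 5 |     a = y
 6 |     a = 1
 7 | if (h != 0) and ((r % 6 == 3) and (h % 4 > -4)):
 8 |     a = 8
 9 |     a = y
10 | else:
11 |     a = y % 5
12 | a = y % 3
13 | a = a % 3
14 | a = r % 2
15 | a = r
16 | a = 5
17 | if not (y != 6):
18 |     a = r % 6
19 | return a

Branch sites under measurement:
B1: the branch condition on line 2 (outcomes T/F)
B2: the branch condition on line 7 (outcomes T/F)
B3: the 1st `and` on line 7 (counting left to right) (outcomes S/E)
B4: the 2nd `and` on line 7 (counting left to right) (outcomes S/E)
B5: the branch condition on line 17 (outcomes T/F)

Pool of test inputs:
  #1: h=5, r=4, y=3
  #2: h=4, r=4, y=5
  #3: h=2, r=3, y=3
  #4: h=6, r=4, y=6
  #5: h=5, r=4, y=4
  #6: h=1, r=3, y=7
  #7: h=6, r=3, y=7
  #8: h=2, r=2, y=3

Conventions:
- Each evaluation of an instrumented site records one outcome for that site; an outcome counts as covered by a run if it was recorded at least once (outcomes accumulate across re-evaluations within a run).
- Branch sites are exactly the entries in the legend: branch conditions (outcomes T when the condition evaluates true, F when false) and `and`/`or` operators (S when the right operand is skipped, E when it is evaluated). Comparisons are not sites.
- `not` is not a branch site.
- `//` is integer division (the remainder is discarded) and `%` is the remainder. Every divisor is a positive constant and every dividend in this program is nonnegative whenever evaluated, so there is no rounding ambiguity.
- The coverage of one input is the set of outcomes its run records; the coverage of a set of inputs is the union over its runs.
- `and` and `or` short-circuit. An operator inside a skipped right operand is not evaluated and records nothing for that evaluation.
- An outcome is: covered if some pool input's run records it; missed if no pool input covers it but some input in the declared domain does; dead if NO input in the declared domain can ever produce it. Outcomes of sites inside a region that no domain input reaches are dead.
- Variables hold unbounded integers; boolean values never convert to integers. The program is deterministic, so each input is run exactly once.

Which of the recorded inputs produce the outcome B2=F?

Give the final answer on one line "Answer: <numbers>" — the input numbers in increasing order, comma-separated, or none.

input #1 (h=5, r=4, y=3): records B2=F
input #2 (h=4, r=4, y=5): records B2=F
input #3 (h=2, r=3, y=3): does not record B2=F
input #4 (h=6, r=4, y=6): records B2=F
input #5 (h=5, r=4, y=4): records B2=F
input #6 (h=1, r=3, y=7): does not record B2=F
input #7 (h=6, r=3, y=7): does not record B2=F
input #8 (h=2, r=2, y=3): records B2=F

Answer: 1, 2, 4, 5, 8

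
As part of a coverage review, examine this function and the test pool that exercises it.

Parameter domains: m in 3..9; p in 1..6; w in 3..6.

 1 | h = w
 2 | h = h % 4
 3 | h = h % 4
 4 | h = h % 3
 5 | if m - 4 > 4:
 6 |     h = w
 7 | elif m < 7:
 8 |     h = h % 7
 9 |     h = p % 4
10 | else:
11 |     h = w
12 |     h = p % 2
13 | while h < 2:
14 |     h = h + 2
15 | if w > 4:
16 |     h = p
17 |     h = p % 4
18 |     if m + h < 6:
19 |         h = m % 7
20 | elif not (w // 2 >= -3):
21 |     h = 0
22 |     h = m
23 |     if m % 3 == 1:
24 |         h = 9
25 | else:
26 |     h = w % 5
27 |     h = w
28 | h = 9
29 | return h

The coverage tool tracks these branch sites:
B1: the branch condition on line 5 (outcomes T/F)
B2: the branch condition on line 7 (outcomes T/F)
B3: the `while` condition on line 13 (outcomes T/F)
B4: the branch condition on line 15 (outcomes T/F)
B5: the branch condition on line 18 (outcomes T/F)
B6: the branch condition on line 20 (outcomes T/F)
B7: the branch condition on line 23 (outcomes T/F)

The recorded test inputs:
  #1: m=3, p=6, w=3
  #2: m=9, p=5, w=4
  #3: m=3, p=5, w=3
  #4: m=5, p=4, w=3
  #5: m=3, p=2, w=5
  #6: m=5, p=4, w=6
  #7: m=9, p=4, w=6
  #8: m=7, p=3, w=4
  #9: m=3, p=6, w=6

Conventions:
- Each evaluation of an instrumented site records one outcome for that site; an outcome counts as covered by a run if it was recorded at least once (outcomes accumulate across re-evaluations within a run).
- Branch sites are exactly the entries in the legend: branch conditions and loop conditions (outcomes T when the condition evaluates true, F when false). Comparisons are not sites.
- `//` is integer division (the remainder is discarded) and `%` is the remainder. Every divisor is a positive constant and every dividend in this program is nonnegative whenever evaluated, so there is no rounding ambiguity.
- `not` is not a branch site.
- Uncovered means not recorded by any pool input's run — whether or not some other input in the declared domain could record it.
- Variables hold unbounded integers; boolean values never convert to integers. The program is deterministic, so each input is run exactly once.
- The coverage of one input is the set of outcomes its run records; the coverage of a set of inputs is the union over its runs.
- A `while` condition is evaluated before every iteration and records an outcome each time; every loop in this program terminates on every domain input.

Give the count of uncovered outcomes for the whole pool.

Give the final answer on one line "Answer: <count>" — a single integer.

input #1, m=3, p=6, w=3: events B1->F, B2->T, B3->F, B4->F, B6->F; outcomes B1=F, B2=T, B3=F, B4=F, B6=F
input #2, m=9, p=5, w=4: events B1->T, B3->F, B4->F, B6->F; outcomes B1=T, B3=F, B4=F, B6=F
input #3, m=3, p=5, w=3: events B1->F, B2->T, B3->T, B3->F, B4->F, B6->F; outcomes B1=F, B2=T, B3=T, B3=F, B4=F, B6=F
input #4, m=5, p=4, w=3: events B1->F, B2->T, B3->T, B3->F, B4->F, B6->F; outcomes B1=F, B2=T, B3=T, B3=F, B4=F, B6=F
input #5, m=3, p=2, w=5: events B1->F, B2->T, B3->F, B4->T, B5->T; outcomes B1=F, B2=T, B3=F, B4=T, B5=T
input #6, m=5, p=4, w=6: events B1->F, B2->T, B3->T, B3->F, B4->T, B5->T; outcomes B1=F, B2=T, B3=T, B3=F, B4=T, B5=T
input #7, m=9, p=4, w=6: events B1->T, B3->F, B4->T, B5->F; outcomes B1=T, B3=F, B4=T, B5=F
input #8, m=7, p=3, w=4: events B1->F, B2->F, B3->T, B3->F, B4->F, B6->F; outcomes B1=F, B2=F, B3=T, B3=F, B4=F, B6=F
input #9, m=3, p=6, w=6: events B1->F, B2->T, B3->F, B4->T, B5->T; outcomes B1=F, B2=T, B3=F, B4=T, B5=T
union over the pool: B1=T, B1=F, B2=T, B2=F, B3=T, B3=F, B4=T, B4=F, B5=T, B5=F, B6=F
uncovered (3 of 14): B6=T, B7=T, B7=F

Answer: 3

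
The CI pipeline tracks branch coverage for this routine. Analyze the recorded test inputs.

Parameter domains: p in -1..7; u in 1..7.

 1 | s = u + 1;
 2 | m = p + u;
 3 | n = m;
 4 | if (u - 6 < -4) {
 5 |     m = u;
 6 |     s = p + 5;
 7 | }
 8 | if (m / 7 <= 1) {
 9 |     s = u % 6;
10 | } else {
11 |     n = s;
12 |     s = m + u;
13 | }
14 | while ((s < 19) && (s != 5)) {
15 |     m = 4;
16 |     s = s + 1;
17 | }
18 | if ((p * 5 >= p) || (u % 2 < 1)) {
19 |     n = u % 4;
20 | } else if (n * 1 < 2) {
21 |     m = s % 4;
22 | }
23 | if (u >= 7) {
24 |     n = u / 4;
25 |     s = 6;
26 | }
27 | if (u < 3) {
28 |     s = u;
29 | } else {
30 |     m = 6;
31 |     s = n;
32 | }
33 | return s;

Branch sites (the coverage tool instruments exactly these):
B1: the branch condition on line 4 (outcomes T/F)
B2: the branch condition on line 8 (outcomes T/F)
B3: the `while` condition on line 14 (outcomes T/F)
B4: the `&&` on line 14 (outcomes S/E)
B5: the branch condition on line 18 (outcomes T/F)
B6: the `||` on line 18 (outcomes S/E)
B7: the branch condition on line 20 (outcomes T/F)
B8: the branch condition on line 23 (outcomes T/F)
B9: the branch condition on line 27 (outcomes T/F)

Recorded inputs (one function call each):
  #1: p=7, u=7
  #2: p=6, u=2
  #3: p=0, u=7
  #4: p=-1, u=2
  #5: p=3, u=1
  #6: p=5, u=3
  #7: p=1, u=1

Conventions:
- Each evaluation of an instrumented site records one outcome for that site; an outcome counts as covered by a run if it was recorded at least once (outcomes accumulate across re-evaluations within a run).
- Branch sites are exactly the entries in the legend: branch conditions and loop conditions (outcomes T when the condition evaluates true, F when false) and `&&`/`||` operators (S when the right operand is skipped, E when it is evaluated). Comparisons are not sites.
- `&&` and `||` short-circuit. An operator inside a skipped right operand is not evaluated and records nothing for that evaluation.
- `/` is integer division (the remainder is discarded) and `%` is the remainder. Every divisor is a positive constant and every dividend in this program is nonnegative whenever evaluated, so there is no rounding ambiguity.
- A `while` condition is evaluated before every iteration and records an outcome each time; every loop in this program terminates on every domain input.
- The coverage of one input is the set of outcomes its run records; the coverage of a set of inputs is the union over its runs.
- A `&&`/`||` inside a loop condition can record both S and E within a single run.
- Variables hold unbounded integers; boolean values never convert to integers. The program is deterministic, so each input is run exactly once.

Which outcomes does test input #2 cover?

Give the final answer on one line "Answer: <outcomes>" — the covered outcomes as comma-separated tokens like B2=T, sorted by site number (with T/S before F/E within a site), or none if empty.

Tracing the run of input #2 (p=6, u=2):
  B1->F, B2->T, B4->E, B3->T, B4->E, B3->T, B4->E, B3->T, B4->E, B3->F
  B6->S, B5->T, B8->F, B9->T
distinct outcomes covered: B1=F, B2=T, B3=T, B3=F, B4=E, B5=T, B6=S, B8=F, B9=T

Answer: B1=F, B2=T, B3=T, B3=F, B4=E, B5=T, B6=S, B8=F, B9=T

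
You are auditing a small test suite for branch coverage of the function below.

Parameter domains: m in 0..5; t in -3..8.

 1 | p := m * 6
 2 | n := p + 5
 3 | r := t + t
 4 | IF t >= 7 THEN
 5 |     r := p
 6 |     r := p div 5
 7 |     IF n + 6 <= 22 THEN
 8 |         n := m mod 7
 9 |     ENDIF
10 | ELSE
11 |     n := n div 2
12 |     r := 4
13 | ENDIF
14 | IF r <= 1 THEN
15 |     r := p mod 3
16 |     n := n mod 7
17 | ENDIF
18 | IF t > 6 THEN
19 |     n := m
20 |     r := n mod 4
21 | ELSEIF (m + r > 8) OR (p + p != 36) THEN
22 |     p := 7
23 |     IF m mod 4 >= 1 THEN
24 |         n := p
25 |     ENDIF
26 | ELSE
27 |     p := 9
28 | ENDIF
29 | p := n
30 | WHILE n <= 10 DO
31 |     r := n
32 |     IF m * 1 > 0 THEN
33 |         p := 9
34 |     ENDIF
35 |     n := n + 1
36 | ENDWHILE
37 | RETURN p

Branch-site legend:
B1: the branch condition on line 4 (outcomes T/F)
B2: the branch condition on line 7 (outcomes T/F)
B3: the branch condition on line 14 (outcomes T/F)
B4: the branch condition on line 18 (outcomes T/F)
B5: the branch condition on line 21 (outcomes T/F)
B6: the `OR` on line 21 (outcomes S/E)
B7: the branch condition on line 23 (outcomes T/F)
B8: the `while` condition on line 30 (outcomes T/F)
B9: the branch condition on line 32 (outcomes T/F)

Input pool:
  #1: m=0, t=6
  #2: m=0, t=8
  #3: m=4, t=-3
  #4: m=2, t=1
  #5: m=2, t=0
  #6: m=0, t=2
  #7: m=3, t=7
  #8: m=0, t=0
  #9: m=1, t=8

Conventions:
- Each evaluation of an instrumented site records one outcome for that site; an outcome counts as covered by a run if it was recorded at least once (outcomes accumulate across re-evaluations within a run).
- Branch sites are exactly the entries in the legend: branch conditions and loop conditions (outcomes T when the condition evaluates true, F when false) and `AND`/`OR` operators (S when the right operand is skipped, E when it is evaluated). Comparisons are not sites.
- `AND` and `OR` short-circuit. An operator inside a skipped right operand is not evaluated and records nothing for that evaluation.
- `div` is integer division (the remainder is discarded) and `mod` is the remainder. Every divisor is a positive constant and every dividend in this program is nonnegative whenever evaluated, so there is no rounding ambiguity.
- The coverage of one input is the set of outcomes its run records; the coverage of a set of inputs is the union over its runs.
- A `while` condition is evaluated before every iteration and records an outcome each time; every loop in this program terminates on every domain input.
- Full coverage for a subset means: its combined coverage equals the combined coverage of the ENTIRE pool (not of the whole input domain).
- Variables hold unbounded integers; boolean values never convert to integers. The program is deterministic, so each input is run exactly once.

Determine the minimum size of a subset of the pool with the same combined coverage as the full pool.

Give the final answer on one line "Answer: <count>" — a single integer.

#1 (m=0, t=6) -> B1->F, B3->F, B4->F, B6->E, B5->T, B7->F, B8->T, B9->F, B8->T, B9->F, B8->T, B9->F, B8->T, B9->F, ...; covered: B1=F, B3=F, B4=F, B5=T, B6=E, B7=F, B8=T, B8=F, B9=F
#2 (m=0, t=8) -> B1->T, B2->T, B3->T, B4->T, B8->T, B9->F, B8->T, B9->F, B8->T, B9->F, B8->T, B9->F, B8->T, B9->F, ...; covered: B1=T, B2=T, B3=T, B4=T, B8=T, B8=F, B9=F
#3 (m=4, t=-3) -> B1->F, B3->F, B4->F, B6->E, B5->T, B7->F, B8->F; covered: B1=F, B3=F, B4=F, B5=T, B6=E, B7=F, B8=F
#4 (m=2, t=1) -> B1->F, B3->F, B4->F, B6->E, B5->T, B7->T, B8->T, B9->T, B8->T, B9->T, B8->T, B9->T, B8->T, B9->T, ...; covered: B1=F, B3=F, B4=F, B5=T, B6=E, B7=T, B8=T, B8=F, B9=T
#5 (m=2, t=0) -> B1->F, B3->F, B4->F, B6->E, B5->T, B7->T, B8->T, B9->T, B8->T, B9->T, B8->T, B9->T, B8->T, B9->T, ...; covered: B1=F, B3=F, B4=F, B5=T, B6=E, B7=T, B8=T, B8=F, B9=T
#6 (m=0, t=2) -> B1->F, B3->F, B4->F, B6->E, B5->T, B7->F, B8->T, B9->F, B8->T, B9->F, B8->T, B9->F, B8->T, B9->F, ...; covered: B1=F, B3=F, B4=F, B5=T, B6=E, B7=F, B8=T, B8=F, B9=F
#7 (m=3, t=7) -> B1->T, B2->F, B3->F, B4->T, B8->T, B9->T, B8->T, B9->T, B8->T, B9->T, B8->T, B9->T, B8->T, B9->T, ...; covered: B1=T, B2=F, B3=F, B4=T, B8=T, B8=F, B9=T
#8 (m=0, t=0) -> B1->F, B3->F, B4->F, B6->E, B5->T, B7->F, B8->T, B9->F, B8->T, B9->F, B8->T, B9->F, B8->T, B9->F, ...; covered: B1=F, B3=F, B4=F, B5=T, B6=E, B7=F, B8=T, B8=F, B9=F
#9 (m=1, t=8) -> B1->T, B2->T, B3->T, B4->T, B8->T, B9->T, B8->T, B9->T, B8->T, B9->T, B8->T, B9->T, B8->T, B9->T, ...; covered: B1=T, B2=T, B3=T, B4=T, B8=T, B8=F, B9=T
the full pool covers 16 outcomes: B1=T, B1=F, B2=T, B2=F, B3=T, B3=F, B4=T, B4=F, B5=T, B6=E, B7=T, B7=F, B8=T, B8=F, B9=T, B9=F
size 1 is not enough: best union over all size-1 subsets is 9/16
size 2 is not enough: best union over all size-2 subsets is 14/16
size 3 is not enough: best union over all size-3 subsets is 15/16
inputs {1, 2, 4, 7} (size 4) cover everything; no size-4 subset with a lexicographically smaller index list covers all 16

Answer: 4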